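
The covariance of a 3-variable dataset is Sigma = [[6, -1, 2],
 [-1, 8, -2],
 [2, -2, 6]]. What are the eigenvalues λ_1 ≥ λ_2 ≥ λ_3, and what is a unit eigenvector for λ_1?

Step 1 — characteristic polynomial p(λ) = det(λI - Sigma) = λ³ - tr·λ² + c_1·λ - det, where tr = trace, c_1 = sum of the principal 2×2 minors, det = det(Sigma):
  tr = 6 + 8 + 6 = 20,
  c_1 = (6·8 - (-1)²) + (6·6 - (2)²) + (8·6 - (-2)²) = 47 + 32 + 44 = 123,
  det = 6·(8·6 - (-2)²) - (-1)·((-1)·6 - (-2)·(2)) + (2)·((-1)·(-2) - 8·(2)) = 6·(44) - (-1)·(-2) + (2)·(-14) = 234.
  So p(λ) = λ³ - 20λ² + 123λ - 234.
Step 2 — look for an integer root (rational root theorem: any rational root is an integer divisor of 234). Testing λ = 6:
  p(6) = 216 - 720 + 738 - 234 = 0  ✓
  Dividing out (λ - 6): p(λ) = (λ - 6)(λ² - 14λ + 39).
Step 3 — remaining eigenvalues from the quadratic λ² - 14λ + 39 = 0:
  Δ = 14² - 4·39 = 196 - 156 = 40,  λ = (14 ± √40)/2 = (14 ± 6.3246)/2 ≈ 10.1623 or 3.8377.
  Sorted: λ_1 = 10.1623,  λ_2 = 6,  λ_3 = 3.8377  (check: sum = 20 = tr ✓).

Step 4 — unit eigenvector for λ_1 ≈ 10.1623: v spans the null space of (Sigma - λ_1 I), whose rows are
  r_1 = (-4.1623, -1, 2),  r_2 = (-1, -2.1623, -2),  r_3 = (2, -2, -4.1623).
  v is orthogonal to every row, so take v ∝ r_1 × r_2 = ((-1)·(-2) - (2)·(-2.1623), (2)·(-1) - (-4.1623)·(-2), (-4.1623)·(-2.1623) - (-1)·(-1)) ≈ (6.3246, -10.3246, 8).
  Let u = (6.3246, -10.3246, 8).
  ||u|| = √((6.3246)² + (-10.3246)² + (8)²) = √(210.5964) ≈ 14.5119,  v_1 = u/||u|| ≈ (0.4358, -0.7115, 0.5513) (||v_1|| = 1).

λ_1 = 10.1623,  λ_2 = 6,  λ_3 = 3.8377;  v_1 ≈ (0.4358, -0.7115, 0.5513)


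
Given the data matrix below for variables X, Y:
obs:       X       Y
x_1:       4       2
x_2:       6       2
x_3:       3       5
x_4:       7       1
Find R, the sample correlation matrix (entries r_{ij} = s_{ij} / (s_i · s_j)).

Step 1 — column means:
  mean(X) = (4 + 6 + 3 + 7) / 4 = 20/4 = 5
  mean(Y) = (2 + 2 + 5 + 1) / 4 = 10/4 = 2.5

Step 2 — sample variances and covariances s[i,j] = (1/(n-1)) · Σ_k (x_{k,i} - mean_i) · (x_{k,j} - mean_j), with n-1 = 3:
  s[X,X] = ((-1)·(-1) + (1)·(1) + (-2)·(-2) + (2)·(2)) / 3 = 10/3 = 3.3333
  s[X,Y] = ((-1)·(-0.5) + (1)·(-0.5) + (-2)·(2.5) + (2)·(-1.5)) / 3 = -8/3 = -2.6667
  s[Y,Y] = ((-0.5)·(-0.5) + (-0.5)·(-0.5) + (2.5)·(2.5) + (-1.5)·(-1.5)) / 3 = 9/3 = 3
  Sample standard deviations s_i = √(s[i,i]):
  s(X) = √(3.3333) = 1.8257
  s(Y) = √(3) = 1.7321

Step 3 — r_{ij} = s_{ij} / (s_i · s_j):
  r[X,X] = 1 (diagonal).
  r[X,Y] = -2.6667 / (1.8257 · 1.7321) = -2.6667 / 3.1623 = -0.8433
  r[Y,Y] = 1 (diagonal).

R is symmetric with unit diagonal. Assembling:

R = [[1, -0.8433],
 [-0.8433, 1]]


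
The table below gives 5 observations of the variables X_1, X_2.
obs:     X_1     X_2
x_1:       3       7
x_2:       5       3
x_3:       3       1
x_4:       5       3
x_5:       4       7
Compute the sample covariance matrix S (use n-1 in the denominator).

Step 1 — column means:
  mean(X_1) = (3 + 5 + 3 + 5 + 4) / 5 = 20/5 = 4
  mean(X_2) = (7 + 3 + 1 + 3 + 7) / 5 = 21/5 = 4.2

Step 2 — sample covariance S[i,j] = (1/(n-1)) · Σ_k (x_{k,i} - mean_i) · (x_{k,j} - mean_j), with n-1 = 4.
  S[X_1,X_1] = ((-1)·(-1) + (1)·(1) + (-1)·(-1) + (1)·(1) + (0)·(0)) / 4 = 4/4 = 1
  S[X_1,X_2] = ((-1)·(2.8) + (1)·(-1.2) + (-1)·(-3.2) + (1)·(-1.2) + (0)·(2.8)) / 4 = -2/4 = -0.5
  S[X_2,X_2] = ((2.8)·(2.8) + (-1.2)·(-1.2) + (-3.2)·(-3.2) + (-1.2)·(-1.2) + (2.8)·(2.8)) / 4 = 28.8/4 = 7.2

S is symmetric (S[j,i] = S[i,j]). Assembling:

S = [[1, -0.5],
 [-0.5, 7.2]]


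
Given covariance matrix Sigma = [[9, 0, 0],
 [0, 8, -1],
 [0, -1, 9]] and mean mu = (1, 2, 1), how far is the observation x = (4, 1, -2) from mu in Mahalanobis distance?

Step 1 — centre the observation: (x - mu) = (3, -1, -3).

Step 2 — invert Sigma (cofactor / det for 3×3, or solve directly):
  Sigma^{-1} = [[0.1111, 0, 0],
 [0, 0.1268, 0.0141],
 [0, 0.0141, 0.1127]].

Step 3 — form the quadratic (x - mu)^T · Sigma^{-1} · (x - mu):
  Sigma^{-1} · (x - mu) = (0.3333, -0.169, -0.3521).
  (x - mu)^T · [Sigma^{-1} · (x - mu)] = (3)·(0.3333) + (-1)·(-0.169) + (-3)·(-0.3521) = 2.2254.

Step 4 — take square root: d = √(2.2254) ≈ 1.4918.

d(x, mu) = √(2.2254) ≈ 1.4918


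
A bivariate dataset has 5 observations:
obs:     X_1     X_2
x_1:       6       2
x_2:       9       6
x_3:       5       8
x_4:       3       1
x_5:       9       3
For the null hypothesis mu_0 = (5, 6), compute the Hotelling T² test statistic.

Step 1 — sample mean vector:
  mean(X_1) = (6 + 9 + 5 + 3 + 9) / 5 = 32/5 = 6.4
  mean(X_2) = (2 + 6 + 8 + 1 + 3) / 5 = 20/5 = 4
  x̄ = (6.4, 4),  deviation x̄ - mu_0 = (6.4, 4) - (5, 6) = (1.4, -2).

Step 2 — sample covariance matrix, S[i,j] = (1/(n-1)) · Σ_k (x_{k,i} - mean_i) · (x_{k,j} - mean_j), divisor n-1 = 4:
  S[X_1,X_1] = ((-0.4)·(-0.4) + (2.6)·(2.6) + (-1.4)·(-1.4) + (-3.4)·(-3.4) + (2.6)·(2.6)) / 4 = 27.2/4 = 6.8
  S[X_1,X_2] = ((-0.4)·(-2) + (2.6)·(2) + (-1.4)·(4) + (-3.4)·(-3) + (2.6)·(-1)) / 4 = 8/4 = 2
  S[X_2,X_2] = ((-2)·(-2) + (2)·(2) + (4)·(4) + (-3)·(-3) + (-1)·(-1)) / 4 = 34/4 = 8.5
  S = [[6.8, 2],
 [2, 8.5]].

Step 3 — invert S. det(S) = 6.8·8.5 - (2)² = 53.8.
  S^{-1} = (1/det) · [[d, -b], [-b, a]] = [[0.158, -0.0372],
 [-0.0372, 0.1264]].

Step 4 — quadratic form (x̄ - mu_0)^T · S^{-1} · (x̄ - mu_0):
  S^{-1} · (x̄ - mu_0) = (0.2955, -0.3048),
  (x̄ - mu_0)^T · [...] = (1.4)·(0.2955) + (-2)·(-0.3048) = 1.0234.

Step 5 — scale by n: T² = 5 · 1.0234 = 5.1171.

T² ≈ 5.1171


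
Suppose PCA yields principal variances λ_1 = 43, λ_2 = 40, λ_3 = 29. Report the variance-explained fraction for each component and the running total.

Step 1 — total variance = trace(Sigma) = Σ λ_i = 43 + 40 + 29 = 112.

Step 2 — fraction explained by component i = λ_i / Σ λ:
  PC1: 43/112 = 0.3839
  PC2: 40/112 = 0.3571
  PC3: 29/112 = 0.2589

Step 3 — cumulative fraction after k components = (λ_1 + ... + λ_k) / Σ λ:
  k = 1: 43/112 = 0.3839
  k = 2: (43 + 40)/112 = 83/112 = 0.7411
  k = 3: (43 + 40 + 29)/112 = 112/112 = 1

Summary (fraction, with percent):

explained: PC1 0.3839 (38.39%), PC2 0.3571 (35.71%), PC3 0.2589 (25.89%);  cumulative: 0.3839, 0.7411, 1


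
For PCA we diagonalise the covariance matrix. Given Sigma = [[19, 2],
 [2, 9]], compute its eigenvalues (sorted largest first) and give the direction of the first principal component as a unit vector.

Step 1 — characteristic polynomial of 2×2 Sigma:
  det(Sigma - λI) = λ² - trace · λ + det = 0.
  trace = 19 + 9 = 28, det = 19·9 - (2)² = 167.
Step 2 — discriminant:
  Δ = trace² - 4·det = 784 - 668 = 116.
Step 3 — eigenvalues:
  λ = (trace ± √Δ)/2 = (28 ± 10.7703)/2,
  λ_1 = 19.3852,  λ_2 = 8.6148.

Step 4 — unit eigenvector for λ_1: solve (Sigma - λ_1 I)v = 0. First row:
  (19 - 19.3852)·v_x + (2)·v_y = 0, i.e. (-0.3852)·v_x + (2)·v_y = 0,
  so v ∝ (b, λ_1 - a) = (2, 0.3852) = u.
  ||u|| = √((2)² + (0.3852)²) = √(4.1484) ≈ 2.0368,
  v_1 = u/||u|| ≈ (0.982, 0.1891) (||v_1|| = 1).

λ_1 = 19.3852,  λ_2 = 8.6148;  v_1 ≈ (0.982, 0.1891)


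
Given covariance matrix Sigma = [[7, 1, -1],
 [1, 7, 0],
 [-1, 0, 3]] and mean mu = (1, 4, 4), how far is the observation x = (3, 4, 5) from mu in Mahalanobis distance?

Step 1 — centre the observation: (x - mu) = (2, 0, 1).

Step 2 — invert Sigma (cofactor / det for 3×3, or solve directly):
  Sigma^{-1} = [[0.1533, -0.0219, 0.0511],
 [-0.0219, 0.146, -0.0073],
 [0.0511, -0.0073, 0.3504]].

Step 3 — form the quadratic (x - mu)^T · Sigma^{-1} · (x - mu):
  Sigma^{-1} · (x - mu) = (0.3577, -0.0511, 0.4526).
  (x - mu)^T · [Sigma^{-1} · (x - mu)] = (2)·(0.3577) + (0)·(-0.0511) + (1)·(0.4526) = 1.1679.

Step 4 — take square root: d = √(1.1679) ≈ 1.0807.

d(x, mu) = √(1.1679) ≈ 1.0807


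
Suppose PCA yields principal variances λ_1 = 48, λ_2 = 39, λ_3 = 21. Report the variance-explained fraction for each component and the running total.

Step 1 — total variance = trace(Sigma) = Σ λ_i = 48 + 39 + 21 = 108.

Step 2 — fraction explained by component i = λ_i / Σ λ:
  PC1: 48/108 = 0.4444
  PC2: 39/108 = 0.3611
  PC3: 21/108 = 0.1944

Step 3 — cumulative fraction after k components = (λ_1 + ... + λ_k) / Σ λ:
  k = 1: 48/108 = 0.4444
  k = 2: (48 + 39)/108 = 87/108 = 0.8056
  k = 3: (48 + 39 + 21)/108 = 108/108 = 1

Summary (fraction, with percent):

explained: PC1 0.4444 (44.44%), PC2 0.3611 (36.11%), PC3 0.1944 (19.44%);  cumulative: 0.4444, 0.8056, 1


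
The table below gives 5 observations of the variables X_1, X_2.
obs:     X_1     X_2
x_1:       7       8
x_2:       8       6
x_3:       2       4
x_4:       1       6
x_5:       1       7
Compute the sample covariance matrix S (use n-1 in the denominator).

Step 1 — column means:
  mean(X_1) = (7 + 8 + 2 + 1 + 1) / 5 = 19/5 = 3.8
  mean(X_2) = (8 + 6 + 4 + 6 + 7) / 5 = 31/5 = 6.2

Step 2 — sample covariance S[i,j] = (1/(n-1)) · Σ_k (x_{k,i} - mean_i) · (x_{k,j} - mean_j), with n-1 = 4.
  S[X_1,X_1] = ((3.2)·(3.2) + (4.2)·(4.2) + (-1.8)·(-1.8) + (-2.8)·(-2.8) + (-2.8)·(-2.8)) / 4 = 46.8/4 = 11.7
  S[X_1,X_2] = ((3.2)·(1.8) + (4.2)·(-0.2) + (-1.8)·(-2.2) + (-2.8)·(-0.2) + (-2.8)·(0.8)) / 4 = 7.2/4 = 1.8
  S[X_2,X_2] = ((1.8)·(1.8) + (-0.2)·(-0.2) + (-2.2)·(-2.2) + (-0.2)·(-0.2) + (0.8)·(0.8)) / 4 = 8.8/4 = 2.2

S is symmetric (S[j,i] = S[i,j]). Assembling:

S = [[11.7, 1.8],
 [1.8, 2.2]]


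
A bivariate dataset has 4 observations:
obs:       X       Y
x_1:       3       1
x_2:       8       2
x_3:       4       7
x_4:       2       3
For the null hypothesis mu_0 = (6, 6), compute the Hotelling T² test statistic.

Step 1 — sample mean vector:
  mean(X) = (3 + 8 + 4 + 2) / 4 = 17/4 = 4.25
  mean(Y) = (1 + 2 + 7 + 3) / 4 = 13/4 = 3.25
  x̄ = (4.25, 3.25),  deviation x̄ - mu_0 = (4.25, 3.25) - (6, 6) = (-1.75, -2.75).

Step 2 — sample covariance matrix, S[i,j] = (1/(n-1)) · Σ_k (x_{k,i} - mean_i) · (x_{k,j} - mean_j), divisor n-1 = 3:
  S[X,X] = ((-1.25)·(-1.25) + (3.75)·(3.75) + (-0.25)·(-0.25) + (-2.25)·(-2.25)) / 3 = 20.75/3 = 6.9167
  S[X,Y] = ((-1.25)·(-2.25) + (3.75)·(-1.25) + (-0.25)·(3.75) + (-2.25)·(-0.25)) / 3 = -2.25/3 = -0.75
  S[Y,Y] = ((-2.25)·(-2.25) + (-1.25)·(-1.25) + (3.75)·(3.75) + (-0.25)·(-0.25)) / 3 = 20.75/3 = 6.9167
  S = [[6.9167, -0.75],
 [-0.75, 6.9167]].

Step 3 — invert S. det(S) = 6.9167·6.9167 - (-0.75)² = 47.2778.
  S^{-1} = (1/det) · [[d, -b], [-b, a]] = [[0.1463, 0.0159],
 [0.0159, 0.1463]].

Step 4 — quadratic form (x̄ - mu_0)^T · S^{-1} · (x̄ - mu_0):
  S^{-1} · (x̄ - mu_0) = (-0.2996, -0.4301),
  (x̄ - mu_0)^T · [...] = (-1.75)·(-0.2996) + (-2.75)·(-0.4301) = 1.7071.

Step 5 — scale by n: T² = 4 · 1.7071 = 6.8284.

T² ≈ 6.8284


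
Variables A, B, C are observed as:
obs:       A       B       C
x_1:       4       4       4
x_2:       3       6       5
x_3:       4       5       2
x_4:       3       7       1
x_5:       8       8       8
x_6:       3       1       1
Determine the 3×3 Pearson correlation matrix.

Step 1 — column means:
  mean(A) = (4 + 3 + 4 + 3 + 8 + 3) / 6 = 25/6 = 4.1667
  mean(B) = (4 + 6 + 5 + 7 + 8 + 1) / 6 = 31/6 = 5.1667
  mean(C) = (4 + 5 + 2 + 1 + 8 + 1) / 6 = 21/6 = 3.5

Step 2 — sample variances and covariances s[i,j] = (1/(n-1)) · Σ_k (x_{k,i} - mean_i) · (x_{k,j} - mean_j), with n-1 = 5:
  s[A,A] = ((-0.1667)·(-0.1667) + (-1.1667)·(-1.1667) + (-0.1667)·(-0.1667) + (-1.1667)·(-1.1667) + (3.8333)·(3.8333) + (-1.1667)·(-1.1667)) / 5 = 18.8333/5 = 3.7667
  s[A,B] = ((-0.1667)·(-1.1667) + (-1.1667)·(0.8333) + (-0.1667)·(-0.1667) + (-1.1667)·(1.8333) + (3.8333)·(2.8333) + (-1.1667)·(-4.1667)) / 5 = 12.8333/5 = 2.5667
  s[A,C] = ((-0.1667)·(0.5) + (-1.1667)·(1.5) + (-0.1667)·(-1.5) + (-1.1667)·(-2.5) + (3.8333)·(4.5) + (-1.1667)·(-2.5)) / 5 = 21.5/5 = 4.3
  s[B,B] = ((-1.1667)·(-1.1667) + (0.8333)·(0.8333) + (-0.1667)·(-0.1667) + (1.8333)·(1.8333) + (2.8333)·(2.8333) + (-4.1667)·(-4.1667)) / 5 = 30.8333/5 = 6.1667
  s[B,C] = ((-1.1667)·(0.5) + (0.8333)·(1.5) + (-0.1667)·(-1.5) + (1.8333)·(-2.5) + (2.8333)·(4.5) + (-4.1667)·(-2.5)) / 5 = 19.5/5 = 3.9
  s[C,C] = ((0.5)·(0.5) + (1.5)·(1.5) + (-1.5)·(-1.5) + (-2.5)·(-2.5) + (4.5)·(4.5) + (-2.5)·(-2.5)) / 5 = 37.5/5 = 7.5
  Sample standard deviations s_i = √(s[i,i]):
  s(A) = √(3.7667) = 1.9408
  s(B) = √(6.1667) = 2.4833
  s(C) = √(7.5) = 2.7386

Step 3 — r_{ij} = s_{ij} / (s_i · s_j):
  r[A,A] = 1 (diagonal).
  r[A,B] = 2.5667 / (1.9408 · 2.4833) = 2.5667 / 4.8195 = 0.5326
  r[A,C] = 4.3 / (1.9408 · 2.7386) = 4.3 / 5.3151 = 0.809
  r[B,B] = 1 (diagonal).
  r[B,C] = 3.9 / (2.4833 · 2.7386) = 3.9 / 6.8007 = 0.5735
  r[C,C] = 1 (diagonal).

R is symmetric with unit diagonal. Assembling:

R = [[1, 0.5326, 0.809],
 [0.5326, 1, 0.5735],
 [0.809, 0.5735, 1]]


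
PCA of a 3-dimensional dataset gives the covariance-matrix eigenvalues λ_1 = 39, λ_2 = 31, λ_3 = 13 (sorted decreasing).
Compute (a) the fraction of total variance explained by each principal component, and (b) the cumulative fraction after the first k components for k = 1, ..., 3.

Step 1 — total variance = trace(Sigma) = Σ λ_i = 39 + 31 + 13 = 83.

Step 2 — fraction explained by component i = λ_i / Σ λ:
  PC1: 39/83 = 0.4699
  PC2: 31/83 = 0.3735
  PC3: 13/83 = 0.1566

Step 3 — cumulative fraction after k components = (λ_1 + ... + λ_k) / Σ λ:
  k = 1: 39/83 = 0.4699
  k = 2: (39 + 31)/83 = 70/83 = 0.8434
  k = 3: (39 + 31 + 13)/83 = 83/83 = 1

Summary (fraction, with percent):

explained: PC1 0.4699 (46.99%), PC2 0.3735 (37.35%), PC3 0.1566 (15.66%);  cumulative: 0.4699, 0.8434, 1


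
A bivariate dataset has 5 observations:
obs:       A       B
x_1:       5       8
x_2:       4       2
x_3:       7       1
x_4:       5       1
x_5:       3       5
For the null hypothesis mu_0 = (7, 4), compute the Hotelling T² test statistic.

Step 1 — sample mean vector:
  mean(A) = (5 + 4 + 7 + 5 + 3) / 5 = 24/5 = 4.8
  mean(B) = (8 + 2 + 1 + 1 + 5) / 5 = 17/5 = 3.4
  x̄ = (4.8, 3.4),  deviation x̄ - mu_0 = (4.8, 3.4) - (7, 4) = (-2.2, -0.6).

Step 2 — sample covariance matrix, S[i,j] = (1/(n-1)) · Σ_k (x_{k,i} - mean_i) · (x_{k,j} - mean_j), divisor n-1 = 4:
  S[A,A] = ((0.2)·(0.2) + (-0.8)·(-0.8) + (2.2)·(2.2) + (0.2)·(0.2) + (-1.8)·(-1.8)) / 4 = 8.8/4 = 2.2
  S[A,B] = ((0.2)·(4.6) + (-0.8)·(-1.4) + (2.2)·(-2.4) + (0.2)·(-2.4) + (-1.8)·(1.6)) / 4 = -6.6/4 = -1.65
  S[B,B] = ((4.6)·(4.6) + (-1.4)·(-1.4) + (-2.4)·(-2.4) + (-2.4)·(-2.4) + (1.6)·(1.6)) / 4 = 37.2/4 = 9.3
  S = [[2.2, -1.65],
 [-1.65, 9.3]].

Step 3 — invert S. det(S) = 2.2·9.3 - (-1.65)² = 17.7375.
  S^{-1} = (1/det) · [[d, -b], [-b, a]] = [[0.5243, 0.093],
 [0.093, 0.124]].

Step 4 — quadratic form (x̄ - mu_0)^T · S^{-1} · (x̄ - mu_0):
  S^{-1} · (x̄ - mu_0) = (-1.2093, -0.2791),
  (x̄ - mu_0)^T · [...] = (-2.2)·(-1.2093) + (-0.6)·(-0.2791) = 2.8279.

Step 5 — scale by n: T² = 5 · 2.8279 = 14.1395.

T² ≈ 14.1395


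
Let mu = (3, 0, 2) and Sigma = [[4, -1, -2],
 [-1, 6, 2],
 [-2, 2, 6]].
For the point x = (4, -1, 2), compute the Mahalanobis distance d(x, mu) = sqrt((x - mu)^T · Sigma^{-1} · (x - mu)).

Step 1 — centre the observation: (x - mu) = (1, -1, 0).

Step 2 — invert Sigma (cofactor / det for 3×3, or solve directly):
  Sigma^{-1} = [[0.3019, 0.0189, 0.0943],
 [0.0189, 0.1887, -0.0566],
 [0.0943, -0.0566, 0.217]].

Step 3 — form the quadratic (x - mu)^T · Sigma^{-1} · (x - mu):
  Sigma^{-1} · (x - mu) = (0.283, -0.1698, 0.1509).
  (x - mu)^T · [Sigma^{-1} · (x - mu)] = (1)·(0.283) + (-1)·(-0.1698) + (0)·(0.1509) = 0.4528.

Step 4 — take square root: d = √(0.4528) ≈ 0.6729.

d(x, mu) = √(0.4528) ≈ 0.6729


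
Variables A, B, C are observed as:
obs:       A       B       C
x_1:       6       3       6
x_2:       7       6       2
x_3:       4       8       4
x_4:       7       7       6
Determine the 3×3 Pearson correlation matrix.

Step 1 — column means:
  mean(A) = (6 + 7 + 4 + 7) / 4 = 24/4 = 6
  mean(B) = (3 + 6 + 8 + 7) / 4 = 24/4 = 6
  mean(C) = (6 + 2 + 4 + 6) / 4 = 18/4 = 4.5

Step 2 — sample variances and covariances s[i,j] = (1/(n-1)) · Σ_k (x_{k,i} - mean_i) · (x_{k,j} - mean_j), with n-1 = 3:
  s[A,A] = ((0)·(0) + (1)·(1) + (-2)·(-2) + (1)·(1)) / 3 = 6/3 = 2
  s[A,B] = ((0)·(-3) + (1)·(0) + (-2)·(2) + (1)·(1)) / 3 = -3/3 = -1
  s[A,C] = ((0)·(1.5) + (1)·(-2.5) + (-2)·(-0.5) + (1)·(1.5)) / 3 = 0/3 = 0
  s[B,B] = ((-3)·(-3) + (0)·(0) + (2)·(2) + (1)·(1)) / 3 = 14/3 = 4.6667
  s[B,C] = ((-3)·(1.5) + (0)·(-2.5) + (2)·(-0.5) + (1)·(1.5)) / 3 = -4/3 = -1.3333
  s[C,C] = ((1.5)·(1.5) + (-2.5)·(-2.5) + (-0.5)·(-0.5) + (1.5)·(1.5)) / 3 = 11/3 = 3.6667
  Sample standard deviations s_i = √(s[i,i]):
  s(A) = √(2) = 1.4142
  s(B) = √(4.6667) = 2.1602
  s(C) = √(3.6667) = 1.9149

Step 3 — r_{ij} = s_{ij} / (s_i · s_j):
  r[A,A] = 1 (diagonal).
  r[A,B] = -1 / (1.4142 · 2.1602) = -1 / 3.0551 = -0.3273
  r[A,C] = 0 / (1.4142 · 1.9149) = 0 / 2.708 = 0
  r[B,B] = 1 (diagonal).
  r[B,C] = -1.3333 / (2.1602 · 1.9149) = -1.3333 / 4.1366 = -0.3223
  r[C,C] = 1 (diagonal).

R is symmetric with unit diagonal. Assembling:

R = [[1, -0.3273, 0],
 [-0.3273, 1, -0.3223],
 [0, -0.3223, 1]]


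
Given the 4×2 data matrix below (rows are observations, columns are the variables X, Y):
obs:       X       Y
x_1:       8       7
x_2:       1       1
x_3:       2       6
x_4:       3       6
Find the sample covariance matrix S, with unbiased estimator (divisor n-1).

Step 1 — column means:
  mean(X) = (8 + 1 + 2 + 3) / 4 = 14/4 = 3.5
  mean(Y) = (7 + 1 + 6 + 6) / 4 = 20/4 = 5

Step 2 — sample covariance S[i,j] = (1/(n-1)) · Σ_k (x_{k,i} - mean_i) · (x_{k,j} - mean_j), with n-1 = 3.
  S[X,X] = ((4.5)·(4.5) + (-2.5)·(-2.5) + (-1.5)·(-1.5) + (-0.5)·(-0.5)) / 3 = 29/3 = 9.6667
  S[X,Y] = ((4.5)·(2) + (-2.5)·(-4) + (-1.5)·(1) + (-0.5)·(1)) / 3 = 17/3 = 5.6667
  S[Y,Y] = ((2)·(2) + (-4)·(-4) + (1)·(1) + (1)·(1)) / 3 = 22/3 = 7.3333

S is symmetric (S[j,i] = S[i,j]). Assembling:

S = [[9.6667, 5.6667],
 [5.6667, 7.3333]]


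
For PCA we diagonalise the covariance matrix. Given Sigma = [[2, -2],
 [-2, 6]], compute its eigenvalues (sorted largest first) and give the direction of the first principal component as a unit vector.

Step 1 — characteristic polynomial of 2×2 Sigma:
  det(Sigma - λI) = λ² - trace · λ + det = 0.
  trace = 2 + 6 = 8, det = 2·6 - (-2)² = 8.
Step 2 — discriminant:
  Δ = trace² - 4·det = 64 - 32 = 32.
Step 3 — eigenvalues:
  λ = (trace ± √Δ)/2 = (8 ± 5.6569)/2,
  λ_1 = 6.8284,  λ_2 = 1.1716.

Step 4 — unit eigenvector for λ_1: solve (Sigma - λ_1 I)v = 0. First row:
  (2 - 6.8284)·v_x + (-2)·v_y = 0, i.e. (-4.8284)·v_x + (-2)·v_y = 0,
  so v ∝ (b, λ_1 - a) = (-2, 4.8284); multiply by -1 so the first entry is positive: u = (2, -4.8284).
  ||u|| = √((2)² + (-4.8284)²) = √(27.3137) ≈ 5.2263,
  v_1 = u/||u|| ≈ (0.3827, -0.9239) (||v_1|| = 1).

λ_1 = 6.8284,  λ_2 = 1.1716;  v_1 ≈ (0.3827, -0.9239)


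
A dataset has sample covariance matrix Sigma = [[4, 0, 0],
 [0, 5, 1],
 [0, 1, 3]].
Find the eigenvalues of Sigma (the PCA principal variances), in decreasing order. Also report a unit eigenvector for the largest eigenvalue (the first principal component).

Step 1 — characteristic polynomial p(λ) = det(λI - Sigma) = λ³ - tr·λ² + c_1·λ - det, where tr = trace, c_1 = sum of the principal 2×2 minors, det = det(Sigma):
  tr = 4 + 5 + 3 = 12,
  c_1 = (4·5 - (0)²) + (4·3 - (0)²) + (5·3 - (1)²) = 20 + 12 + 14 = 46,
  det = 4·(5·3 - (1)²) - (0)·((0)·3 - (1)·(0)) + (0)·((0)·(1) - 5·(0)) = 4·(14) - (0)·(0) + (0)·(0) = 56.
  So p(λ) = λ³ - 12λ² + 46λ - 56.
Step 2 — look for an integer root (rational root theorem: any rational root is an integer divisor of 56). Testing λ = 4:
  p(4) = 64 - 192 + 184 - 56 = 0  ✓
  Dividing out (λ - 4): p(λ) = (λ - 4)(λ² - 8λ + 14).
Step 3 — remaining eigenvalues from the quadratic λ² - 8λ + 14 = 0:
  Δ = 8² - 4·14 = 64 - 56 = 8,  λ = (8 ± √8)/2 = (8 ± 2.8284)/2 ≈ 5.4142 or 2.5858.
  Sorted: λ_1 = 5.4142,  λ_2 = 4,  λ_3 = 2.5858  (check: sum = 12 = tr ✓).

Step 4 — unit eigenvector for λ_1 ≈ 5.4142: v spans the null space of (Sigma - λ_1 I), whose rows are
  r_1 = (-1.4142, 0, 0),  r_2 = (0, -0.4142, 1),  r_3 = (0, 1, -2.4142).
  v is orthogonal to every row, so take v ∝ r_1 × r_2 = ((0)·(1) - (0)·(-0.4142), (0)·(0) - (-1.4142)·(1), (-1.4142)·(-0.4142) - (0)·(0)) ≈ (0, 1.4142, 0.5858).
  Let u = (0, 1.4142, 0.5858).
  ||u|| = √((0)² + (1.4142)² + (0.5858)²) = √(2.3431) ≈ 1.5307,  v_1 = u/||u|| ≈ (0, 0.9239, 0.3827) (||v_1|| = 1).

λ_1 = 5.4142,  λ_2 = 4,  λ_3 = 2.5858;  v_1 ≈ (0, 0.9239, 0.3827)


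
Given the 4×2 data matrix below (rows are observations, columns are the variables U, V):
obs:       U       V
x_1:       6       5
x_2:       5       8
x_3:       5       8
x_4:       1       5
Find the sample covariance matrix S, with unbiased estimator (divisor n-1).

Step 1 — column means:
  mean(U) = (6 + 5 + 5 + 1) / 4 = 17/4 = 4.25
  mean(V) = (5 + 8 + 8 + 5) / 4 = 26/4 = 6.5

Step 2 — sample covariance S[i,j] = (1/(n-1)) · Σ_k (x_{k,i} - mean_i) · (x_{k,j} - mean_j), with n-1 = 3.
  S[U,U] = ((1.75)·(1.75) + (0.75)·(0.75) + (0.75)·(0.75) + (-3.25)·(-3.25)) / 3 = 14.75/3 = 4.9167
  S[U,V] = ((1.75)·(-1.5) + (0.75)·(1.5) + (0.75)·(1.5) + (-3.25)·(-1.5)) / 3 = 4.5/3 = 1.5
  S[V,V] = ((-1.5)·(-1.5) + (1.5)·(1.5) + (1.5)·(1.5) + (-1.5)·(-1.5)) / 3 = 9/3 = 3

S is symmetric (S[j,i] = S[i,j]). Assembling:

S = [[4.9167, 1.5],
 [1.5, 3]]


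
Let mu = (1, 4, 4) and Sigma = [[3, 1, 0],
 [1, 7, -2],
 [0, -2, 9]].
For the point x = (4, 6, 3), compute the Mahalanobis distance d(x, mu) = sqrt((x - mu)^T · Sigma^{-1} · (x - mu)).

Step 1 — centre the observation: (x - mu) = (3, 2, -1).

Step 2 — invert Sigma (cofactor / det for 3×3, or solve directly):
  Sigma^{-1} = [[0.3512, -0.0536, -0.0119],
 [-0.0536, 0.1607, 0.0357],
 [-0.0119, 0.0357, 0.119]].

Step 3 — form the quadratic (x - mu)^T · Sigma^{-1} · (x - mu):
  Sigma^{-1} · (x - mu) = (0.9583, 0.125, -0.0833).
  (x - mu)^T · [Sigma^{-1} · (x - mu)] = (3)·(0.9583) + (2)·(0.125) + (-1)·(-0.0833) = 3.2083.

Step 4 — take square root: d = √(3.2083) ≈ 1.7912.

d(x, mu) = √(3.2083) ≈ 1.7912


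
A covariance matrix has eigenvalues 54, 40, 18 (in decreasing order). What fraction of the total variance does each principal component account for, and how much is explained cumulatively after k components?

Step 1 — total variance = trace(Sigma) = Σ λ_i = 54 + 40 + 18 = 112.

Step 2 — fraction explained by component i = λ_i / Σ λ:
  PC1: 54/112 = 0.4821
  PC2: 40/112 = 0.3571
  PC3: 18/112 = 0.1607

Step 3 — cumulative fraction after k components = (λ_1 + ... + λ_k) / Σ λ:
  k = 1: 54/112 = 0.4821
  k = 2: (54 + 40)/112 = 94/112 = 0.8393
  k = 3: (54 + 40 + 18)/112 = 112/112 = 1

Summary (fraction, with percent):

explained: PC1 0.4821 (48.21%), PC2 0.3571 (35.71%), PC3 0.1607 (16.07%);  cumulative: 0.4821, 0.8393, 1


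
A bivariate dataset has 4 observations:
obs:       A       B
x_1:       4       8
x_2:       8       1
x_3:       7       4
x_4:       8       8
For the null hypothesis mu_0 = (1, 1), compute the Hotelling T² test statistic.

Step 1 — sample mean vector:
  mean(A) = (4 + 8 + 7 + 8) / 4 = 27/4 = 6.75
  mean(B) = (8 + 1 + 4 + 8) / 4 = 21/4 = 5.25
  x̄ = (6.75, 5.25),  deviation x̄ - mu_0 = (6.75, 5.25) - (1, 1) = (5.75, 4.25).

Step 2 — sample covariance matrix, S[i,j] = (1/(n-1)) · Σ_k (x_{k,i} - mean_i) · (x_{k,j} - mean_j), divisor n-1 = 3:
  S[A,A] = ((-2.75)·(-2.75) + (1.25)·(1.25) + (0.25)·(0.25) + (1.25)·(1.25)) / 3 = 10.75/3 = 3.5833
  S[A,B] = ((-2.75)·(2.75) + (1.25)·(-4.25) + (0.25)·(-1.25) + (1.25)·(2.75)) / 3 = -9.75/3 = -3.25
  S[B,B] = ((2.75)·(2.75) + (-4.25)·(-4.25) + (-1.25)·(-1.25) + (2.75)·(2.75)) / 3 = 34.75/3 = 11.5833
  S = [[3.5833, -3.25],
 [-3.25, 11.5833]].

Step 3 — invert S. det(S) = 3.5833·11.5833 - (-3.25)² = 30.9444.
  S^{-1} = (1/det) · [[d, -b], [-b, a]] = [[0.3743, 0.105],
 [0.105, 0.1158]].

Step 4 — quadratic form (x̄ - mu_0)^T · S^{-1} · (x̄ - mu_0):
  S^{-1} · (x̄ - mu_0) = (2.5987, 1.0961),
  (x̄ - mu_0)^T · [...] = (5.75)·(2.5987) + (4.25)·(1.0961) = 19.601.

Step 5 — scale by n: T² = 4 · 19.601 = 78.4039.

T² ≈ 78.4039


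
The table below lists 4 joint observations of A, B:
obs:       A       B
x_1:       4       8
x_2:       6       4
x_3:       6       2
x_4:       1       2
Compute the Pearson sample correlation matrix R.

Step 1 — column means:
  mean(A) = (4 + 6 + 6 + 1) / 4 = 17/4 = 4.25
  mean(B) = (8 + 4 + 2 + 2) / 4 = 16/4 = 4

Step 2 — sample variances and covariances s[i,j] = (1/(n-1)) · Σ_k (x_{k,i} - mean_i) · (x_{k,j} - mean_j), with n-1 = 3:
  s[A,A] = ((-0.25)·(-0.25) + (1.75)·(1.75) + (1.75)·(1.75) + (-3.25)·(-3.25)) / 3 = 16.75/3 = 5.5833
  s[A,B] = ((-0.25)·(4) + (1.75)·(0) + (1.75)·(-2) + (-3.25)·(-2)) / 3 = 2/3 = 0.6667
  s[B,B] = ((4)·(4) + (0)·(0) + (-2)·(-2) + (-2)·(-2)) / 3 = 24/3 = 8
  Sample standard deviations s_i = √(s[i,i]):
  s(A) = √(5.5833) = 2.3629
  s(B) = √(8) = 2.8284

Step 3 — r_{ij} = s_{ij} / (s_i · s_j):
  r[A,A] = 1 (diagonal).
  r[A,B] = 0.6667 / (2.3629 · 2.8284) = 0.6667 / 6.6833 = 0.0998
  r[B,B] = 1 (diagonal).

R is symmetric with unit diagonal. Assembling:

R = [[1, 0.0998],
 [0.0998, 1]]


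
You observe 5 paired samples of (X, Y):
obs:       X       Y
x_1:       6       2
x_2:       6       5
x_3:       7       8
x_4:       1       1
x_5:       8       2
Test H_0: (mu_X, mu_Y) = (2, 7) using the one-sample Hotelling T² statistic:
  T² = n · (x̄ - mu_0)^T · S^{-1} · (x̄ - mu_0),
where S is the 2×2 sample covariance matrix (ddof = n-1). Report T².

Step 1 — sample mean vector:
  mean(X) = (6 + 6 + 7 + 1 + 8) / 5 = 28/5 = 5.6
  mean(Y) = (2 + 5 + 8 + 1 + 2) / 5 = 18/5 = 3.6
  x̄ = (5.6, 3.6),  deviation x̄ - mu_0 = (5.6, 3.6) - (2, 7) = (3.6, -3.4).

Step 2 — sample covariance matrix, S[i,j] = (1/(n-1)) · Σ_k (x_{k,i} - mean_i) · (x_{k,j} - mean_j), divisor n-1 = 4:
  S[X,X] = ((0.4)·(0.4) + (0.4)·(0.4) + (1.4)·(1.4) + (-4.6)·(-4.6) + (2.4)·(2.4)) / 4 = 29.2/4 = 7.3
  S[X,Y] = ((0.4)·(-1.6) + (0.4)·(1.4) + (1.4)·(4.4) + (-4.6)·(-2.6) + (2.4)·(-1.6)) / 4 = 14.2/4 = 3.55
  S[Y,Y] = ((-1.6)·(-1.6) + (1.4)·(1.4) + (4.4)·(4.4) + (-2.6)·(-2.6) + (-1.6)·(-1.6)) / 4 = 33.2/4 = 8.3
  S = [[7.3, 3.55],
 [3.55, 8.3]].

Step 3 — invert S. det(S) = 7.3·8.3 - (3.55)² = 47.9875.
  S^{-1} = (1/det) · [[d, -b], [-b, a]] = [[0.173, -0.074],
 [-0.074, 0.1521]].

Step 4 — quadratic form (x̄ - mu_0)^T · S^{-1} · (x̄ - mu_0):
  S^{-1} · (x̄ - mu_0) = (0.8742, -0.7835),
  (x̄ - mu_0)^T · [...] = (3.6)·(0.8742) + (-3.4)·(-0.7835) = 5.8111.

Step 5 — scale by n: T² = 5 · 5.8111 = 29.0555.

T² ≈ 29.0555


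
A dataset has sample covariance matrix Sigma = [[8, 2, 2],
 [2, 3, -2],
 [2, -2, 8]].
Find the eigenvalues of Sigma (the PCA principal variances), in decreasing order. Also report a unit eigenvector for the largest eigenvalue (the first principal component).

Step 1 — characteristic polynomial p(λ) = det(λI - Sigma) = λ³ - tr·λ² + c_1·λ - det, where tr = trace, c_1 = sum of the principal 2×2 minors, det = det(Sigma):
  tr = 8 + 3 + 8 = 19,
  c_1 = (8·3 - (2)²) + (8·8 - (2)²) + (3·8 - (-2)²) = 20 + 60 + 20 = 100,
  det = 8·(3·8 - (-2)²) - (2)·((2)·8 - (-2)·(2)) + (2)·((2)·(-2) - 3·(2)) = 8·(20) - (2)·(20) + (2)·(-10) = 100.
  So p(λ) = λ³ - 19λ² + 100λ - 100.
Step 2 — look for an integer root (rational root theorem: any rational root is an integer divisor of 100). Testing λ = 10:
  p(10) = 1000 - 1900 + 1000 - 100 = 0  ✓
  Dividing out (λ - 10): p(λ) = (λ - 10)(λ² - 9λ + 10).
Step 3 — remaining eigenvalues from the quadratic λ² - 9λ + 10 = 0:
  Δ = 9² - 4·10 = 81 - 40 = 41,  λ = (9 ± √41)/2 = (9 ± 6.4031)/2 ≈ 7.7016 or 1.2984.
  Sorted: λ_1 = 10,  λ_2 = 7.7016,  λ_3 = 1.2984  (check: sum = 19 = tr ✓).

Step 4 — unit eigenvector for λ_1 = 10: v spans the null space of (Sigma - λ_1 I), whose rows are
  r_1 = (-2, 2, 2),  r_2 = (2, -7, -2),  r_3 = (2, -2, -2).
  v is orthogonal to every row, so take v ∝ r_1 × r_2 = ((2)·(-2) - (2)·(-7), (2)·(2) - (-2)·(-2), (-2)·(-7) - (2)·(2)) = (10, 0, 10).
  Rescale (divide by 10): u = (1, 0, 1).
  ||u|| = √((1)² + (0)² + (1)²) = √(2) ≈ 1.4142,  v_1 = u/||u|| ≈ (0.7071, 0, 0.7071) (||v_1|| = 1).

λ_1 = 10,  λ_2 = 7.7016,  λ_3 = 1.2984;  v_1 ≈ (0.7071, 0, 0.7071)


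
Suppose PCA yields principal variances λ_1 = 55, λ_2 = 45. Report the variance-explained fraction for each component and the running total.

Step 1 — total variance = trace(Sigma) = Σ λ_i = 55 + 45 = 100.

Step 2 — fraction explained by component i = λ_i / Σ λ:
  PC1: 55/100 = 0.55
  PC2: 45/100 = 0.45

Step 3 — cumulative fraction after k components = (λ_1 + ... + λ_k) / Σ λ:
  k = 1: 55/100 = 0.55
  k = 2: (55 + 45)/100 = 100/100 = 1

Summary (fraction, with percent):

explained: PC1 0.55 (55%), PC2 0.45 (45%);  cumulative: 0.55, 1


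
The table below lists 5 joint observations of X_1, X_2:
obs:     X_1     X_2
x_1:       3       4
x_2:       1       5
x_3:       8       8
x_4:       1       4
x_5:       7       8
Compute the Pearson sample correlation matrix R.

Step 1 — column means:
  mean(X_1) = (3 + 1 + 8 + 1 + 7) / 5 = 20/5 = 4
  mean(X_2) = (4 + 5 + 8 + 4 + 8) / 5 = 29/5 = 5.8

Step 2 — sample variances and covariances s[i,j] = (1/(n-1)) · Σ_k (x_{k,i} - mean_i) · (x_{k,j} - mean_j), with n-1 = 4:
  s[X_1,X_1] = ((-1)·(-1) + (-3)·(-3) + (4)·(4) + (-3)·(-3) + (3)·(3)) / 4 = 44/4 = 11
  s[X_1,X_2] = ((-1)·(-1.8) + (-3)·(-0.8) + (4)·(2.2) + (-3)·(-1.8) + (3)·(2.2)) / 4 = 25/4 = 6.25
  s[X_2,X_2] = ((-1.8)·(-1.8) + (-0.8)·(-0.8) + (2.2)·(2.2) + (-1.8)·(-1.8) + (2.2)·(2.2)) / 4 = 16.8/4 = 4.2
  Sample standard deviations s_i = √(s[i,i]):
  s(X_1) = √(11) = 3.3166
  s(X_2) = √(4.2) = 2.0494

Step 3 — r_{ij} = s_{ij} / (s_i · s_j):
  r[X_1,X_1] = 1 (diagonal).
  r[X_1,X_2] = 6.25 / (3.3166 · 2.0494) = 6.25 / 6.7971 = 0.9195
  r[X_2,X_2] = 1 (diagonal).

R is symmetric with unit diagonal. Assembling:

R = [[1, 0.9195],
 [0.9195, 1]]


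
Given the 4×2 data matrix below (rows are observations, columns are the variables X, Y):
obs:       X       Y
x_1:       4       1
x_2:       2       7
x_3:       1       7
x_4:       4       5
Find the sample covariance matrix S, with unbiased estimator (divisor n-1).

Step 1 — column means:
  mean(X) = (4 + 2 + 1 + 4) / 4 = 11/4 = 2.75
  mean(Y) = (1 + 7 + 7 + 5) / 4 = 20/4 = 5

Step 2 — sample covariance S[i,j] = (1/(n-1)) · Σ_k (x_{k,i} - mean_i) · (x_{k,j} - mean_j), with n-1 = 3.
  S[X,X] = ((1.25)·(1.25) + (-0.75)·(-0.75) + (-1.75)·(-1.75) + (1.25)·(1.25)) / 3 = 6.75/3 = 2.25
  S[X,Y] = ((1.25)·(-4) + (-0.75)·(2) + (-1.75)·(2) + (1.25)·(0)) / 3 = -10/3 = -3.3333
  S[Y,Y] = ((-4)·(-4) + (2)·(2) + (2)·(2) + (0)·(0)) / 3 = 24/3 = 8

S is symmetric (S[j,i] = S[i,j]). Assembling:

S = [[2.25, -3.3333],
 [-3.3333, 8]]


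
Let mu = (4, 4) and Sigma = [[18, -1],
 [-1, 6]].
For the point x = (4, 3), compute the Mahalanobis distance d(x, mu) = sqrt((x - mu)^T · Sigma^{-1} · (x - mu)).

Step 1 — centre the observation: (x - mu) = (0, -1).

Step 2 — invert Sigma. det(Sigma) = 18·6 - (-1)² = 107.
  Sigma^{-1} = (1/det) · [[d, -b], [-b, a]] = [[0.0561, 0.0093],
 [0.0093, 0.1682]].

Step 3 — form the quadratic (x - mu)^T · Sigma^{-1} · (x - mu):
  Sigma^{-1} · (x - mu) = (-0.0093, -0.1682).
  (x - mu)^T · [Sigma^{-1} · (x - mu)] = (0)·(-0.0093) + (-1)·(-0.1682) = 0.1682.

Step 4 — take square root: d = √(0.1682) ≈ 0.4102.

d(x, mu) = √(0.1682) ≈ 0.4102


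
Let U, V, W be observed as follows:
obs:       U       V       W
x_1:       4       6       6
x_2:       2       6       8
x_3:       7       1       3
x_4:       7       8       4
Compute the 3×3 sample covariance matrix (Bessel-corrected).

Step 1 — column means:
  mean(U) = (4 + 2 + 7 + 7) / 4 = 20/4 = 5
  mean(V) = (6 + 6 + 1 + 8) / 4 = 21/4 = 5.25
  mean(W) = (6 + 8 + 3 + 4) / 4 = 21/4 = 5.25

Step 2 — sample covariance S[i,j] = (1/(n-1)) · Σ_k (x_{k,i} - mean_i) · (x_{k,j} - mean_j), with n-1 = 3.
  S[U,U] = ((-1)·(-1) + (-3)·(-3) + (2)·(2) + (2)·(2)) / 3 = 18/3 = 6
  S[U,V] = ((-1)·(0.75) + (-3)·(0.75) + (2)·(-4.25) + (2)·(2.75)) / 3 = -6/3 = -2
  S[U,W] = ((-1)·(0.75) + (-3)·(2.75) + (2)·(-2.25) + (2)·(-1.25)) / 3 = -16/3 = -5.3333
  S[V,V] = ((0.75)·(0.75) + (0.75)·(0.75) + (-4.25)·(-4.25) + (2.75)·(2.75)) / 3 = 26.75/3 = 8.9167
  S[V,W] = ((0.75)·(0.75) + (0.75)·(2.75) + (-4.25)·(-2.25) + (2.75)·(-1.25)) / 3 = 8.75/3 = 2.9167
  S[W,W] = ((0.75)·(0.75) + (2.75)·(2.75) + (-2.25)·(-2.25) + (-1.25)·(-1.25)) / 3 = 14.75/3 = 4.9167

S is symmetric (S[j,i] = S[i,j]). Assembling:

S = [[6, -2, -5.3333],
 [-2, 8.9167, 2.9167],
 [-5.3333, 2.9167, 4.9167]]


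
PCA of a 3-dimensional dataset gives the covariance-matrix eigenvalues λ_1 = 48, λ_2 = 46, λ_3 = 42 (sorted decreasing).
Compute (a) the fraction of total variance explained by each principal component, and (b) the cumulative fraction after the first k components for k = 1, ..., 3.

Step 1 — total variance = trace(Sigma) = Σ λ_i = 48 + 46 + 42 = 136.

Step 2 — fraction explained by component i = λ_i / Σ λ:
  PC1: 48/136 = 0.3529
  PC2: 46/136 = 0.3382
  PC3: 42/136 = 0.3088

Step 3 — cumulative fraction after k components = (λ_1 + ... + λ_k) / Σ λ:
  k = 1: 48/136 = 0.3529
  k = 2: (48 + 46)/136 = 94/136 = 0.6912
  k = 3: (48 + 46 + 42)/136 = 136/136 = 1

Summary (fraction, with percent):

explained: PC1 0.3529 (35.29%), PC2 0.3382 (33.82%), PC3 0.3088 (30.88%);  cumulative: 0.3529, 0.6912, 1


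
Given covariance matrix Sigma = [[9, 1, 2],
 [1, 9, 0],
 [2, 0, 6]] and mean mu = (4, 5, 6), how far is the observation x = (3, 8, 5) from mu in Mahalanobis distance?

Step 1 — centre the observation: (x - mu) = (-1, 3, -1).

Step 2 — invert Sigma (cofactor / det for 3×3, or solve directly):
  Sigma^{-1} = [[0.1216, -0.0135, -0.0405],
 [-0.0135, 0.1126, 0.0045],
 [-0.0405, 0.0045, 0.1802]].

Step 3 — form the quadratic (x - mu)^T · Sigma^{-1} · (x - mu):
  Sigma^{-1} · (x - mu) = (-0.1216, 0.3468, -0.1261).
  (x - mu)^T · [Sigma^{-1} · (x - mu)] = (-1)·(-0.1216) + (3)·(0.3468) + (-1)·(-0.1261) = 1.2883.

Step 4 — take square root: d = √(1.2883) ≈ 1.135.

d(x, mu) = √(1.2883) ≈ 1.135


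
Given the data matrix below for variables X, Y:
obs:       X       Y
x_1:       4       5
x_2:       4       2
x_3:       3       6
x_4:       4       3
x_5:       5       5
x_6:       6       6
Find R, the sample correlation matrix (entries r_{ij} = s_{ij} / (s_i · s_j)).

Step 1 — column means:
  mean(X) = (4 + 4 + 3 + 4 + 5 + 6) / 6 = 26/6 = 4.3333
  mean(Y) = (5 + 2 + 6 + 3 + 5 + 6) / 6 = 27/6 = 4.5

Step 2 — sample variances and covariances s[i,j] = (1/(n-1)) · Σ_k (x_{k,i} - mean_i) · (x_{k,j} - mean_j), with n-1 = 5:
  s[X,X] = ((-0.3333)·(-0.3333) + (-0.3333)·(-0.3333) + (-1.3333)·(-1.3333) + (-0.3333)·(-0.3333) + (0.6667)·(0.6667) + (1.6667)·(1.6667)) / 5 = 5.3333/5 = 1.0667
  s[X,Y] = ((-0.3333)·(0.5) + (-0.3333)·(-2.5) + (-1.3333)·(1.5) + (-0.3333)·(-1.5) + (0.6667)·(0.5) + (1.6667)·(1.5)) / 5 = 2/5 = 0.4
  s[Y,Y] = ((0.5)·(0.5) + (-2.5)·(-2.5) + (1.5)·(1.5) + (-1.5)·(-1.5) + (0.5)·(0.5) + (1.5)·(1.5)) / 5 = 13.5/5 = 2.7
  Sample standard deviations s_i = √(s[i,i]):
  s(X) = √(1.0667) = 1.0328
  s(Y) = √(2.7) = 1.6432

Step 3 — r_{ij} = s_{ij} / (s_i · s_j):
  r[X,X] = 1 (diagonal).
  r[X,Y] = 0.4 / (1.0328 · 1.6432) = 0.4 / 1.6971 = 0.2357
  r[Y,Y] = 1 (diagonal).

R is symmetric with unit diagonal. Assembling:

R = [[1, 0.2357],
 [0.2357, 1]]


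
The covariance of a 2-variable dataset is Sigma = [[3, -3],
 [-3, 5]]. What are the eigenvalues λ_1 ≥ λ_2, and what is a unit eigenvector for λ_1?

Step 1 — characteristic polynomial of 2×2 Sigma:
  det(Sigma - λI) = λ² - trace · λ + det = 0.
  trace = 3 + 5 = 8, det = 3·5 - (-3)² = 6.
Step 2 — discriminant:
  Δ = trace² - 4·det = 64 - 24 = 40.
Step 3 — eigenvalues:
  λ = (trace ± √Δ)/2 = (8 ± 6.3246)/2,
  λ_1 = 7.1623,  λ_2 = 0.8377.

Step 4 — unit eigenvector for λ_1: solve (Sigma - λ_1 I)v = 0. First row:
  (3 - 7.1623)·v_x + (-3)·v_y = 0, i.e. (-4.1623)·v_x + (-3)·v_y = 0,
  so v ∝ (b, λ_1 - a) = (-3, 4.1623); multiply by -1 so the first entry is positive: u = (3, -4.1623).
  ||u|| = √((3)² + (-4.1623)²) = √(26.3246) ≈ 5.1307,
  v_1 = u/||u|| ≈ (0.5847, -0.8112) (||v_1|| = 1).

λ_1 = 7.1623,  λ_2 = 0.8377;  v_1 ≈ (0.5847, -0.8112)


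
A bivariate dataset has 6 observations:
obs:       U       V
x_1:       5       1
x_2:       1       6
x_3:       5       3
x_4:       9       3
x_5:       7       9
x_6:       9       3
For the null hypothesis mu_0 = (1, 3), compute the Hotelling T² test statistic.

Step 1 — sample mean vector:
  mean(U) = (5 + 1 + 5 + 9 + 7 + 9) / 6 = 36/6 = 6
  mean(V) = (1 + 6 + 3 + 3 + 9 + 3) / 6 = 25/6 = 4.1667
  x̄ = (6, 4.1667),  deviation x̄ - mu_0 = (6, 4.1667) - (1, 3) = (5, 1.1667).

Step 2 — sample covariance matrix, S[i,j] = (1/(n-1)) · Σ_k (x_{k,i} - mean_i) · (x_{k,j} - mean_j), divisor n-1 = 5:
  S[U,U] = ((-1)·(-1) + (-5)·(-5) + (-1)·(-1) + (3)·(3) + (1)·(1) + (3)·(3)) / 5 = 46/5 = 9.2
  S[U,V] = ((-1)·(-3.1667) + (-5)·(1.8333) + (-1)·(-1.1667) + (3)·(-1.1667) + (1)·(4.8333) + (3)·(-1.1667)) / 5 = -7/5 = -1.4
  S[V,V] = ((-3.1667)·(-3.1667) + (1.8333)·(1.8333) + (-1.1667)·(-1.1667) + (-1.1667)·(-1.1667) + (4.8333)·(4.8333) + (-1.1667)·(-1.1667)) / 5 = 40.8333/5 = 8.1667
  S = [[9.2, -1.4],
 [-1.4, 8.1667]].

Step 3 — invert S. det(S) = 9.2·8.1667 - (-1.4)² = 73.1733.
  S^{-1} = (1/det) · [[d, -b], [-b, a]] = [[0.1116, 0.0191],
 [0.0191, 0.1257]].

Step 4 — quadratic form (x̄ - mu_0)^T · S^{-1} · (x̄ - mu_0):
  S^{-1} · (x̄ - mu_0) = (0.5804, 0.2423),
  (x̄ - mu_0)^T · [...] = (5)·(0.5804) + (1.1667)·(0.2423) = 3.1845.

Step 5 — scale by n: T² = 6 · 3.1845 = 19.1071.

T² ≈ 19.1071


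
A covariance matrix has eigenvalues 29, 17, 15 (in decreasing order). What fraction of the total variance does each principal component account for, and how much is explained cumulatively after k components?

Step 1 — total variance = trace(Sigma) = Σ λ_i = 29 + 17 + 15 = 61.

Step 2 — fraction explained by component i = λ_i / Σ λ:
  PC1: 29/61 = 0.4754
  PC2: 17/61 = 0.2787
  PC3: 15/61 = 0.2459

Step 3 — cumulative fraction after k components = (λ_1 + ... + λ_k) / Σ λ:
  k = 1: 29/61 = 0.4754
  k = 2: (29 + 17)/61 = 46/61 = 0.7541
  k = 3: (29 + 17 + 15)/61 = 61/61 = 1

Summary (fraction, with percent):

explained: PC1 0.4754 (47.54%), PC2 0.2787 (27.87%), PC3 0.2459 (24.59%);  cumulative: 0.4754, 0.7541, 1


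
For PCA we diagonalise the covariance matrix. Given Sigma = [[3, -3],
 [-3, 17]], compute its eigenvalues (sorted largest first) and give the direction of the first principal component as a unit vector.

Step 1 — characteristic polynomial of 2×2 Sigma:
  det(Sigma - λI) = λ² - trace · λ + det = 0.
  trace = 3 + 17 = 20, det = 3·17 - (-3)² = 42.
Step 2 — discriminant:
  Δ = trace² - 4·det = 400 - 168 = 232.
Step 3 — eigenvalues:
  λ = (trace ± √Δ)/2 = (20 ± 15.2315)/2,
  λ_1 = 17.6158,  λ_2 = 2.3842.

Step 4 — unit eigenvector for λ_1: solve (Sigma - λ_1 I)v = 0. First row:
  (3 - 17.6158)·v_x + (-3)·v_y = 0, i.e. (-14.6158)·v_x + (-3)·v_y = 0,
  so v ∝ (b, λ_1 - a) = (-3, 14.6158); multiply by -1 so the first entry is positive: u = (3, -14.6158).
  ||u|| = √((3)² + (-14.6158)²) = √(222.6208) ≈ 14.9205,
  v_1 = u/||u|| ≈ (0.2011, -0.9796) (||v_1|| = 1).

λ_1 = 17.6158,  λ_2 = 2.3842;  v_1 ≈ (0.2011, -0.9796)


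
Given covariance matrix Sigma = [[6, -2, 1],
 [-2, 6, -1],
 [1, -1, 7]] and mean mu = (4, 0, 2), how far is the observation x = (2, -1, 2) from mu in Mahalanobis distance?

Step 1 — centre the observation: (x - mu) = (-2, -1, 0).

Step 2 — invert Sigma (cofactor / det for 3×3, or solve directly):
  Sigma^{-1} = [[0.1898, 0.0602, -0.0185],
 [0.0602, 0.1898, 0.0185],
 [-0.0185, 0.0185, 0.1481]].

Step 3 — form the quadratic (x - mu)^T · Sigma^{-1} · (x - mu):
  Sigma^{-1} · (x - mu) = (-0.4398, -0.3102, 0.0185).
  (x - mu)^T · [Sigma^{-1} · (x - mu)] = (-2)·(-0.4398) + (-1)·(-0.3102) + (0)·(0.0185) = 1.1898.

Step 4 — take square root: d = √(1.1898) ≈ 1.0908.

d(x, mu) = √(1.1898) ≈ 1.0908
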